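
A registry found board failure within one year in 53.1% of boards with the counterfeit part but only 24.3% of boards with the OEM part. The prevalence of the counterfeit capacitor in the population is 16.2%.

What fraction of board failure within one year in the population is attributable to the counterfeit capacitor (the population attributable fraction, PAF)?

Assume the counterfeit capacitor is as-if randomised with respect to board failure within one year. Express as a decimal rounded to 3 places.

p₁ = 0.531, p₀ = 0.243.
Overall risk P(Y=1) = π·p₁ + (1−π)·p₀ = 0.162×0.531 + 0.838×0.243 = 0.28966.
Under exogeneity, PAF = [P(Y=1) − p₀] / P(Y=1).
PAF = (0.28966 − 0.243) / 0.28966 ≈ 0.1611

PAF ≈ 0.161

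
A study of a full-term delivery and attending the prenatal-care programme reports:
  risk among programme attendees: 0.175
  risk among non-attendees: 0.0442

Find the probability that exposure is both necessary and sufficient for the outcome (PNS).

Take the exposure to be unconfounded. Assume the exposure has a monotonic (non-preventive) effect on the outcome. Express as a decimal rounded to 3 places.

PNS ≈ 0.131

Let p₁ = 0.175, p₀ = 0.0442.
Under exogeneity and monotonicity, PNS = p₁ − p₀.
PNS = 0.175 − 0.0442 = 0.1308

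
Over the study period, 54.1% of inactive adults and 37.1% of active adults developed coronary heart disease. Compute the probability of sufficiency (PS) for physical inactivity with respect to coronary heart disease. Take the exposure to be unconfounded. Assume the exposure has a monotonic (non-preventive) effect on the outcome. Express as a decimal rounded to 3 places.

p₁ = 0.541, p₀ = 0.371.
Under exogeneity and monotonicity, PS = (p₁ − p₀) / (1 − p₀).
PS = (0.541 − 0.371) / (1 − 0.371) = 0.17 / 0.629 ≈ 0.2703

PS ≈ 0.270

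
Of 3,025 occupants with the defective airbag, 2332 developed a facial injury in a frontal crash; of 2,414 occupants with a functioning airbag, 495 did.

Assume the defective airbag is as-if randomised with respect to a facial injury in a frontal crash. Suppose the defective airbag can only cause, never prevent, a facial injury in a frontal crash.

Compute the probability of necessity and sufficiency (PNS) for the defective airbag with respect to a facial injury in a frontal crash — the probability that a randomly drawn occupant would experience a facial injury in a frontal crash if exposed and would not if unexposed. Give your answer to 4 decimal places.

PNS ≈ 0.5659

p₁ = P(outcome | exposed) = 2332/3025 = 0.77091
p₀ = P(outcome | unexposed) = 495/2414 = 0.20505
Under exogeneity and monotonicity, PNS = p₁ − p₀.
PNS = 0.77091 − 0.20505 = 0.56586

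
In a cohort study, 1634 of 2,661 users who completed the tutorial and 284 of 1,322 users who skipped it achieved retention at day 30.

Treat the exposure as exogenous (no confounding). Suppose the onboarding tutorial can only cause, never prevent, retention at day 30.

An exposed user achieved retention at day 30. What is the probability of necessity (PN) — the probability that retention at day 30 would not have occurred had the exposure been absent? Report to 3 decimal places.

p₁ = P(outcome | exposed) = 1634/2661 = 0.61405
p₀ = P(outcome | unexposed) = 284/1322 = 0.21483
Under exogeneity and monotonicity, PN = (p₁ − p₀) / p₁.
PN = (0.61405 − 0.21483) / 0.61405 = 0.39923 / 0.61405 ≈ 0.6502

PN ≈ 0.650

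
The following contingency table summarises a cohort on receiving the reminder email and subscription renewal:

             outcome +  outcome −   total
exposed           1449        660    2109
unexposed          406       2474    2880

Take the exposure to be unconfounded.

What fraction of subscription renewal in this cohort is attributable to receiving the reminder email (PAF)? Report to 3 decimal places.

PAF ≈ 0.621

p₁ = P(outcome | exposed) = 1449/2109 = 0.68706
p₀ = P(outcome | unexposed) = 406/2880 = 0.14097
Exposure prevalence π = 2109/4989 = 0.42273; overall risk P(Y=1) = 0.37182.
Under exogeneity, PAF = [P(Y=1) − p₀]/P(Y=1).
PAF = (0.37182 − 0.14097) / 0.37182 ≈ 0.6209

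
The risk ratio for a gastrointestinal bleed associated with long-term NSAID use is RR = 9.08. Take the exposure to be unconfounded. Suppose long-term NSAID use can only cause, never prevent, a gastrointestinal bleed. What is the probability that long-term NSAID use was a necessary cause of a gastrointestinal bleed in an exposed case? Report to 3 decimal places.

PN ≈ 0.890

Under exogeneity and monotonicity, PN = (RR − 1) / RR = 1 − 1/RR.
PN = (9.08 − 1) / 9.08 = 8.08 / 9.08 ≈ 0.8899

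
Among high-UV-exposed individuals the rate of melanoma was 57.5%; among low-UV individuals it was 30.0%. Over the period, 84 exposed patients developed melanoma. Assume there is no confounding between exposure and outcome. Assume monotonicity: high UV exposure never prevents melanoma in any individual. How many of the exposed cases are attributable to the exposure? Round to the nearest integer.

about 40 cases

p₁ = 0.575, p₀ = 0.3.
PN = (p₁ − p₀)/p₁ = (0.575 − 0.3) / 0.575 ≈ 0.47826.
Attributable cases ≈ PN × (exposed cases) = 0.47826 × 84 ≈ 40.17.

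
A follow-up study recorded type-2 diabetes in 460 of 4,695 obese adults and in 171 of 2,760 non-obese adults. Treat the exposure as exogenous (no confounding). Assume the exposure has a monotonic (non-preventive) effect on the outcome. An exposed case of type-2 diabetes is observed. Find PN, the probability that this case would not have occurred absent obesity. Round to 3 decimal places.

PN ≈ 0.368

p₁ = P(outcome | exposed) = 460/4695 = 0.097977
p₀ = P(outcome | unexposed) = 171/2760 = 0.061957
Under exogeneity and monotonicity, PN = (p₁ − p₀) / p₁.
PN = (0.097977 − 0.061957) / 0.097977 = 0.03602 / 0.097977 ≈ 0.3676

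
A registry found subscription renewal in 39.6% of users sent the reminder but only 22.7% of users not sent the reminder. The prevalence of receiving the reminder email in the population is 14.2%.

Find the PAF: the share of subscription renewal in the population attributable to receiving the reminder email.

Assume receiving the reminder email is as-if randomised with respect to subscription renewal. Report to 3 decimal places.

p₁ = 0.396, p₀ = 0.227.
Overall risk P(Y=1) = π·p₁ + (1−π)·p₀ = 0.142×0.396 + 0.858×0.227 = 0.251.
Under exogeneity, PAF = [P(Y=1) − p₀] / P(Y=1).
PAF = (0.251 − 0.227) / 0.251 ≈ 0.0956

PAF ≈ 0.096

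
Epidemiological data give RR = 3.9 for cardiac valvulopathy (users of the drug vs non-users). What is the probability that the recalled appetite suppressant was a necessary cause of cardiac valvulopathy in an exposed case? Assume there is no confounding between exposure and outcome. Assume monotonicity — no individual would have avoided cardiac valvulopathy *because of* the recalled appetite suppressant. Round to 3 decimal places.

Under exogeneity and monotonicity, PN = (RR − 1) / RR = 1 − 1/RR.
PN = (3.9 − 1) / 3.9 = 2.9 / 3.9 ≈ 0.7436

PN ≈ 0.744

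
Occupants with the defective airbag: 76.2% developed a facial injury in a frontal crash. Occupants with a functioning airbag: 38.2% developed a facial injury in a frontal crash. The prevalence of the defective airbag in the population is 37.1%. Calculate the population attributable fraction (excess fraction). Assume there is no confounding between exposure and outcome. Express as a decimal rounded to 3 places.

p₁ = 0.762, p₀ = 0.382.
Overall risk P(Y=1) = π·p₁ + (1−π)·p₀ = 0.371×0.762 + 0.629×0.382 = 0.52298.
Under exogeneity, PAF = [P(Y=1) − p₀] / P(Y=1).
PAF = (0.52298 − 0.382) / 0.52298 ≈ 0.2696

PAF ≈ 0.270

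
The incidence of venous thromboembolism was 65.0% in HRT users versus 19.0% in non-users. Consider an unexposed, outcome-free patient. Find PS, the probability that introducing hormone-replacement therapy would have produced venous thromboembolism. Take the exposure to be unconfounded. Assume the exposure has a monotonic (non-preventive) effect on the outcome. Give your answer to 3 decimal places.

PS ≈ 0.568

p₁ = 0.65, p₀ = 0.19.
Under exogeneity and monotonicity, PS = (p₁ − p₀) / (1 − p₀).
PS = (0.65 − 0.19) / (1 − 0.19) = 0.46 / 0.81 ≈ 0.5679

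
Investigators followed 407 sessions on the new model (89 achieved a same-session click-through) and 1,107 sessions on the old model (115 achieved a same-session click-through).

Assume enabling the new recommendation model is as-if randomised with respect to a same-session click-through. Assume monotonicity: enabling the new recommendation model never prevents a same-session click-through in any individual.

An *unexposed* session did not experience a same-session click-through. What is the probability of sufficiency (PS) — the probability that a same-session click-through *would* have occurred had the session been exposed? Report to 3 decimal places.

PS ≈ 0.128

p₁ = P(outcome | exposed) = 89/407 = 0.21867
p₀ = P(outcome | unexposed) = 115/1107 = 0.10388
Under exogeneity and monotonicity, PS = (p₁ − p₀) / (1 − p₀).
PS = (0.21867 − 0.10388) / (1 − 0.10388) = 0.11479 / 0.89612 ≈ 0.1281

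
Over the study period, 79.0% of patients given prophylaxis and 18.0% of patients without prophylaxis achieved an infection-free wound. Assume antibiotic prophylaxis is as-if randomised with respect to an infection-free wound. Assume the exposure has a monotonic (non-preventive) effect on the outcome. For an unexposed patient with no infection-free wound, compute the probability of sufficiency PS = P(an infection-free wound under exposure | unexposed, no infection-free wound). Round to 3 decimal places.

PS ≈ 0.744

p₁ = 0.79, p₀ = 0.18.
Under exogeneity and monotonicity, PS = (p₁ − p₀) / (1 − p₀).
PS = (0.79 − 0.18) / (1 − 0.18) = 0.61 / 0.82 ≈ 0.7439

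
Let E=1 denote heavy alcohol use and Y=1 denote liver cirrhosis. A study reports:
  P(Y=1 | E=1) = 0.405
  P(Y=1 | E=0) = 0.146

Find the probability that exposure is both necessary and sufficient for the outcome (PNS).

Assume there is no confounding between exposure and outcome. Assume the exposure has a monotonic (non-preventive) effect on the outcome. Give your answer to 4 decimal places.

Let p₁ = 0.405, p₀ = 0.146.
Under exogeneity and monotonicity, PNS = p₁ − p₀.
PNS = 0.405 − 0.146 = 0.259

PNS ≈ 0.2590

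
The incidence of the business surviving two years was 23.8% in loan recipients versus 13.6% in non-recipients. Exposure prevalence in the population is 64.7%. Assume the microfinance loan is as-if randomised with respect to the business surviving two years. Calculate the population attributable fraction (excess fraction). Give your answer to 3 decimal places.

p₁ = 0.238, p₀ = 0.136.
Overall risk P(Y=1) = π·p₁ + (1−π)·p₀ = 0.647×0.238 + 0.353×0.136 = 0.20199.
Under exogeneity, PAF = [P(Y=1) − p₀] / P(Y=1).
PAF = (0.20199 − 0.136) / 0.20199 ≈ 0.3267

PAF ≈ 0.327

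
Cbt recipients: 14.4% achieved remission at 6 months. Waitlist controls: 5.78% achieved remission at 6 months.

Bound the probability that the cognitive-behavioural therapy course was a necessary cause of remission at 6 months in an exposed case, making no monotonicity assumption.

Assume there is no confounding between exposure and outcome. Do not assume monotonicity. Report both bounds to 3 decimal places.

0.599 ≤ PN ≤ 1.000

p₁ = 0.144, p₀ = 0.0578.
Under exogeneity alone the bounds on PN are max{0,(p₁−p₀)/p₁} ≤ PN ≤ min{1,(1−p₀)/p₁}.
  lower = (p₁ − p₀)/p₁ = 0.0862 / 0.144 ≈ 0.5986
  upper = min{1, (1 − p₀)/p₁} = 0.9422 / 0.144 ≈ 6.5431 → capped at 1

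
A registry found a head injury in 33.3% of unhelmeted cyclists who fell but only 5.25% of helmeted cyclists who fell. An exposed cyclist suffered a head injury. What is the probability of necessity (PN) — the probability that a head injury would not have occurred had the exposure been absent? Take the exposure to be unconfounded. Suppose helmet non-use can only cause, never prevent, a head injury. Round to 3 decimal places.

PN ≈ 0.842

p₁ = 0.333, p₀ = 0.0525.
Under exogeneity and monotonicity, PN = (p₁ − p₀) / p₁.
PN = (0.333 − 0.0525) / 0.333 = 0.2805 / 0.333 ≈ 0.8423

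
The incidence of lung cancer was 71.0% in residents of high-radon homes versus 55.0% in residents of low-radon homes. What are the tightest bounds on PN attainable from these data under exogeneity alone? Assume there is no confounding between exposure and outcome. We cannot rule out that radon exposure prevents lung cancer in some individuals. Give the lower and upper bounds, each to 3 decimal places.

0.225 ≤ PN ≤ 0.634

p₁ = 0.71, p₀ = 0.55.
Under exogeneity alone the bounds on PN are max{0,(p₁−p₀)/p₁} ≤ PN ≤ min{1,(1−p₀)/p₁}.
  lower = (p₁ − p₀)/p₁ = 0.16 / 0.71 ≈ 0.2254
  upper = min{1, (1 − p₀)/p₁} = 0.45 / 0.71 ≈ 0.6338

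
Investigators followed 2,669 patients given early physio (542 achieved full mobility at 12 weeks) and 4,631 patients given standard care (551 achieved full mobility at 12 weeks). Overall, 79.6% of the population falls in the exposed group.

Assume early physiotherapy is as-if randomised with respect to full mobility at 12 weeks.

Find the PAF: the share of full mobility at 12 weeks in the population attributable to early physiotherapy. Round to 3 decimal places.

p₁ = P(outcome | exposed) = 542/2669 = 0.20307
p₀ = P(outcome | unexposed) = 551/4631 = 0.11898
Overall risk P(Y=1) = π·p₁ + (1−π)·p₀ = 0.796×0.20307 + 0.204×0.11898 = 0.18592.
Under exogeneity, PAF = [P(Y=1) − p₀] / P(Y=1).
PAF = (0.18592 − 0.11898) / 0.18592 ≈ 0.3600

PAF ≈ 0.360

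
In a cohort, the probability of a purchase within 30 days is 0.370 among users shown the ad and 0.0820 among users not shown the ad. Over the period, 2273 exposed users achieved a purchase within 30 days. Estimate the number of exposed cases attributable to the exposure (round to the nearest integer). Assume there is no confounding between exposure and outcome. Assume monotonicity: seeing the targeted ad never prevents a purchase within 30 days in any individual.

about 1769 cases

Let p₁ = 0.37, p₀ = 0.082.
PN = (p₁ − p₀)/p₁ = (0.37 − 0.082) / 0.37 ≈ 0.77838.
Attributable cases ≈ PN × (exposed cases) = 0.77838 × 2273 ≈ 1769.25.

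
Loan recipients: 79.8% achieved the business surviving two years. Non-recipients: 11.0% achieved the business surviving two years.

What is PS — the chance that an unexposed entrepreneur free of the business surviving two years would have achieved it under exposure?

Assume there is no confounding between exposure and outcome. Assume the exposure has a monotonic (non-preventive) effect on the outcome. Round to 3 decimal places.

PS ≈ 0.773

p₁ = 0.798, p₀ = 0.11.
Under exogeneity and monotonicity, PS = (p₁ − p₀) / (1 − p₀).
PS = (0.798 − 0.11) / (1 − 0.11) = 0.688 / 0.89 ≈ 0.7730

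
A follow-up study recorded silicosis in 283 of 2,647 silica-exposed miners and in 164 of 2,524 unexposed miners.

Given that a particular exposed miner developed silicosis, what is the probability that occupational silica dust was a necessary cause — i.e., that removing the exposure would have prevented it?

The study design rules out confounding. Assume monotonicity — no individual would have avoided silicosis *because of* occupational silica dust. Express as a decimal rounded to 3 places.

p₁ = P(outcome | exposed) = 283/2647 = 0.10691
p₀ = P(outcome | unexposed) = 164/2524 = 0.064976
Under exogeneity and monotonicity, PN = (p₁ − p₀) / p₁.
PN = (0.10691 − 0.064976) / 0.10691 = 0.041937 / 0.10691 ≈ 0.3923

PN ≈ 0.392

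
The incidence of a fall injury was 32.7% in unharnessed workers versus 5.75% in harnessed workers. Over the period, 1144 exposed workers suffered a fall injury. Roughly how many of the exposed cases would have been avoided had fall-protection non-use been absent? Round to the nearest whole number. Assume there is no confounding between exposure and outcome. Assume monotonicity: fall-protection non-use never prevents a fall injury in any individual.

p₁ = 0.327, p₀ = 0.0575.
PN = (p₁ − p₀)/p₁ = (0.327 − 0.0575) / 0.327 ≈ 0.82416.
Attributable cases ≈ PN × (exposed cases) = 0.82416 × 1144 ≈ 942.84.

about 943 cases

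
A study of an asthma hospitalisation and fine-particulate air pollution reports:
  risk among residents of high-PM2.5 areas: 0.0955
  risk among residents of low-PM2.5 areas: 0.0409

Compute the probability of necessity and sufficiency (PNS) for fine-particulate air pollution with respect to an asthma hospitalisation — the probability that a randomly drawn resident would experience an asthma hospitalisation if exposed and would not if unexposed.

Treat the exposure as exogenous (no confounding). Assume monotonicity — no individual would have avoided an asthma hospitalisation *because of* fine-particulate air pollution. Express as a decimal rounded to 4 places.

PNS ≈ 0.0546

Let p₁ = 0.0955, p₀ = 0.0409.
Under exogeneity and monotonicity, PNS = p₁ − p₀.
PNS = 0.0955 − 0.0409 = 0.0546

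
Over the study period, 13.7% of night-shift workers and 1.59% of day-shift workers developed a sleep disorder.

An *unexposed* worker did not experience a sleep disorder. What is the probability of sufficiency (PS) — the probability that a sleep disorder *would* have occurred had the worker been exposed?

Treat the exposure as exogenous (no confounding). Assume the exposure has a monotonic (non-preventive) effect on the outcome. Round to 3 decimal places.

p₁ = 0.137, p₀ = 0.0159.
Under exogeneity and monotonicity, PS = (p₁ − p₀) / (1 − p₀).
PS = (0.137 − 0.0159) / (1 − 0.0159) = 0.1211 / 0.9841 ≈ 0.1231

PS ≈ 0.123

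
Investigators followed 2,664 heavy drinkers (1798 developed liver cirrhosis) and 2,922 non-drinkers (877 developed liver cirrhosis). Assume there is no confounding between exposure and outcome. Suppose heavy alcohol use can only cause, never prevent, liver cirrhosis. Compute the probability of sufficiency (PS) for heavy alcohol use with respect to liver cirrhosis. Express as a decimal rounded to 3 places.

p₁ = P(outcome | exposed) = 1798/2664 = 0.67492
p₀ = P(outcome | unexposed) = 877/2922 = 0.30014
Under exogeneity and monotonicity, PS = (p₁ − p₀) / (1 − p₀).
PS = (0.67492 − 0.30014) / (1 − 0.30014) = 0.37479 / 0.69986 ≈ 0.5355

PS ≈ 0.536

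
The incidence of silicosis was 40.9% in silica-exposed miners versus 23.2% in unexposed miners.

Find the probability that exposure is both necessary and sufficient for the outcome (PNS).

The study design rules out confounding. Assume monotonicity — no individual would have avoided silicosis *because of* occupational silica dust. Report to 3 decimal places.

p₁ = 0.409, p₀ = 0.232.
Under exogeneity and monotonicity, PNS = p₁ − p₀.
PNS = 0.409 − 0.232 = 0.177

PNS ≈ 0.177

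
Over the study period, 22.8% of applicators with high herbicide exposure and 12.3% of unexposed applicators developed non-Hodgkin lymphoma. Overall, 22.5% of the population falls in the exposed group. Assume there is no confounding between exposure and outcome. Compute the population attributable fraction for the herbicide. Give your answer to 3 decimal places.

p₁ = 0.228, p₀ = 0.123.
Overall risk P(Y=1) = π·p₁ + (1−π)·p₀ = 0.225×0.228 + 0.775×0.123 = 0.14663.
Under exogeneity, PAF = [P(Y=1) − p₀] / P(Y=1).
PAF = (0.14663 − 0.123) / 0.14663 ≈ 0.1611

PAF ≈ 0.161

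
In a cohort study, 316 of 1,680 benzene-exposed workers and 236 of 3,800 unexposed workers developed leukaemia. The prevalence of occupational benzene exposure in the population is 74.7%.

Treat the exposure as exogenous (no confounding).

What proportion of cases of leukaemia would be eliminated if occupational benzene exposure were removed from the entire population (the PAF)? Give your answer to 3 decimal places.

PAF ≈ 0.602

p₁ = P(outcome | exposed) = 316/1680 = 0.1881
p₀ = P(outcome | unexposed) = 236/3800 = 0.062105
Overall risk P(Y=1) = π·p₁ + (1−π)·p₀ = 0.747×0.1881 + 0.253×0.062105 = 0.15622.
Under exogeneity, PAF = [P(Y=1) − p₀] / P(Y=1).
PAF = (0.15622 − 0.062105) / 0.15622 ≈ 0.6024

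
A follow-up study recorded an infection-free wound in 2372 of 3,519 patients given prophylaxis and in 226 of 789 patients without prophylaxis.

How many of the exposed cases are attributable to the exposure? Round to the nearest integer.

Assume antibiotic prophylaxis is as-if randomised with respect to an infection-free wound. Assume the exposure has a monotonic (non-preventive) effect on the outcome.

p₁ = P(outcome | exposed) = 2372/3519 = 0.67406
p₀ = P(outcome | unexposed) = 226/789 = 0.28644
PN = (p₁ − p₀)/p₁ = (0.67406 − 0.28644) / 0.67406 ≈ 0.57505.
Attributable cases ≈ PN × (exposed cases) = 0.57505 × 2372 ≈ 1364.02.

about 1364 cases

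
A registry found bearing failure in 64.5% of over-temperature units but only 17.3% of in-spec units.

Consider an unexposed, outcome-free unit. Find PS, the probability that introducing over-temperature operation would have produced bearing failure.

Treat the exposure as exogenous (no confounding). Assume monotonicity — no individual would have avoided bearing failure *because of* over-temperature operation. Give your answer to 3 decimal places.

p₁ = 0.645, p₀ = 0.173.
Under exogeneity and monotonicity, PS = (p₁ − p₀) / (1 − p₀).
PS = (0.645 − 0.173) / (1 − 0.173) = 0.472 / 0.827 ≈ 0.5707

PS ≈ 0.571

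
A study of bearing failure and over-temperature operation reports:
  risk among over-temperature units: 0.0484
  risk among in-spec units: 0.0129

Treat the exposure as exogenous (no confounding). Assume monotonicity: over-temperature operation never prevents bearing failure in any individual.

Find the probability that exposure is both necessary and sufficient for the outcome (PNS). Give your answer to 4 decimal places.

Let p₁ = 0.0484, p₀ = 0.0129.
Under exogeneity and monotonicity, PNS = p₁ − p₀.
PNS = 0.0484 − 0.0129 = 0.0355

PNS ≈ 0.0355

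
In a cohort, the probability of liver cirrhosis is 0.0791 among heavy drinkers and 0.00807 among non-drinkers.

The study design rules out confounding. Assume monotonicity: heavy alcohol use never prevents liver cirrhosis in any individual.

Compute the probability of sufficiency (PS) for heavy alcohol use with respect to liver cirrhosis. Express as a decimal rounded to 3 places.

Let p₁ = 0.0791, p₀ = 0.00807.
Under exogeneity and monotonicity, PS = (p₁ − p₀) / (1 − p₀).
PS = (0.0791 − 0.00807) / (1 − 0.00807) = 0.07103 / 0.99193 ≈ 0.0716

PS ≈ 0.072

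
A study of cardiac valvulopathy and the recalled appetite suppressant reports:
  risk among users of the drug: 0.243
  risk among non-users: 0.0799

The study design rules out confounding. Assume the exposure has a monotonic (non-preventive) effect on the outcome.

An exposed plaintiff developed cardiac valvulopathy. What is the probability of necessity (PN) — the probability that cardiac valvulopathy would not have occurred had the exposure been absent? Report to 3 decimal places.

PN ≈ 0.671

Let p₁ = 0.243, p₀ = 0.0799.
Under exogeneity and monotonicity, PN = (p₁ − p₀) / p₁.
PN = (0.243 − 0.0799) / 0.243 = 0.1631 / 0.243 ≈ 0.6712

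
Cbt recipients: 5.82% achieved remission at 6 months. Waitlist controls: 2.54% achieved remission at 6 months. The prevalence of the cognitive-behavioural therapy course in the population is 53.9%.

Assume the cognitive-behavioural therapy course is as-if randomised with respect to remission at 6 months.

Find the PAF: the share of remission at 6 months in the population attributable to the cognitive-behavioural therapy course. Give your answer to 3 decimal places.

p₁ = 0.0582, p₀ = 0.0254.
Overall risk P(Y=1) = π·p₁ + (1−π)·p₀ = 0.539×0.0582 + 0.461×0.0254 = 0.043079.
Under exogeneity, PAF = [P(Y=1) − p₀] / P(Y=1).
PAF = (0.043079 − 0.0254) / 0.043079 ≈ 0.4104

PAF ≈ 0.410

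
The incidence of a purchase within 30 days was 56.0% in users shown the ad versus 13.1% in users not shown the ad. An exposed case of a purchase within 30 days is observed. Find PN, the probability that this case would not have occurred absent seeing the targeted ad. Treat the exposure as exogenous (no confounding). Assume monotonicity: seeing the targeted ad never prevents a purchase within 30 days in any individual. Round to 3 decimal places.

p₁ = 0.56, p₀ = 0.131.
Under exogeneity and monotonicity, PN = (p₁ − p₀) / p₁.
PN = (0.56 − 0.131) / 0.56 = 0.429 / 0.56 ≈ 0.7661

PN ≈ 0.766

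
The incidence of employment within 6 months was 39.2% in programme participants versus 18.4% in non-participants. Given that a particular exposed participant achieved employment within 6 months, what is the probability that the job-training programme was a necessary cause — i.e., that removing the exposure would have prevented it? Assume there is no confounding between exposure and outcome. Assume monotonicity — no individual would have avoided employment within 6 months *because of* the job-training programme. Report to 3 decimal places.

p₁ = 0.392, p₀ = 0.184.
Under exogeneity and monotonicity, PN = (p₁ − p₀) / p₁.
PN = (0.392 − 0.184) / 0.392 = 0.208 / 0.392 ≈ 0.5306

PN ≈ 0.531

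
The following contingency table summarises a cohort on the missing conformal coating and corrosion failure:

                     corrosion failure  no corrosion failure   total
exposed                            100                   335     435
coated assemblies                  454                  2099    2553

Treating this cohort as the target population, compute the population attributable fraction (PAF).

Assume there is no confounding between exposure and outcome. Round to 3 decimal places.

PAF ≈ 0.041

p₁ = P(outcome | exposed) = 100/435 = 0.22989
p₀ = P(outcome | unexposed) = 454/2553 = 0.17783
Exposure prevalence π = 435/2988 = 0.14558; overall risk P(Y=1) = 0.18541.
Under exogeneity, PAF = [P(Y=1) − p₀]/P(Y=1).
PAF = (0.18541 − 0.17783) / 0.18541 ≈ 0.0409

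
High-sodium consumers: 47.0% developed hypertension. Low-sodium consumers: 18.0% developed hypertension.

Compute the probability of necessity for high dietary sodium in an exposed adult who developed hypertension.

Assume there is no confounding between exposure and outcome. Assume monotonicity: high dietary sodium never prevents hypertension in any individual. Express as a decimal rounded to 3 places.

PN ≈ 0.617

p₁ = 0.47, p₀ = 0.18.
Under exogeneity and monotonicity, PN = (p₁ − p₀) / p₁.
PN = (0.47 − 0.18) / 0.47 = 0.29 / 0.47 ≈ 0.6170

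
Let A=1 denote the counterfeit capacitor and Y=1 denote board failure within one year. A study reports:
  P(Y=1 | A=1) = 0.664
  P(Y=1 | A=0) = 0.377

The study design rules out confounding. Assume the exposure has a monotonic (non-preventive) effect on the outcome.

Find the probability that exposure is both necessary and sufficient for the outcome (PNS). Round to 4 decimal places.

Let p₁ = 0.664, p₀ = 0.377.
Under exogeneity and monotonicity, PNS = p₁ − p₀.
PNS = 0.664 − 0.377 = 0.287

PNS ≈ 0.2870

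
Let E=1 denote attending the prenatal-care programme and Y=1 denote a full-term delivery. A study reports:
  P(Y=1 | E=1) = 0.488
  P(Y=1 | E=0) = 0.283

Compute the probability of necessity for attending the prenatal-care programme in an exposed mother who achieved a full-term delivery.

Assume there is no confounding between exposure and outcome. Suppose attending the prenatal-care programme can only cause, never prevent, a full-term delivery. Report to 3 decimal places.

Let p₁ = 0.488, p₀ = 0.283.
Under exogeneity and monotonicity, PN = (p₁ − p₀) / p₁.
PN = (0.488 − 0.283) / 0.488 = 0.205 / 0.488 ≈ 0.4201

PN ≈ 0.420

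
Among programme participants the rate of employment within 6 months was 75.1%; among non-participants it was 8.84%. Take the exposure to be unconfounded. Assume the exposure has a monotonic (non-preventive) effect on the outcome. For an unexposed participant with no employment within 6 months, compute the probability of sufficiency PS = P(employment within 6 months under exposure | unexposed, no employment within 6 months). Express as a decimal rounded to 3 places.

PS ≈ 0.727

p₁ = 0.751, p₀ = 0.0884.
Under exogeneity and monotonicity, PS = (p₁ − p₀) / (1 − p₀).
PS = (0.751 − 0.0884) / (1 − 0.0884) = 0.6626 / 0.9116 ≈ 0.7269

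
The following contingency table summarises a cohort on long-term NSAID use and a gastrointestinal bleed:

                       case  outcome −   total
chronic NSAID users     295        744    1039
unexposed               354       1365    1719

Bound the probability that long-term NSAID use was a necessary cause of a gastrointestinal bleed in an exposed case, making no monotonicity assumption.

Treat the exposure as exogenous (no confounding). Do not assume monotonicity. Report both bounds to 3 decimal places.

0.275 ≤ PN ≤ 1.000

p₁ = P(outcome | exposed) = 295/1039 = 0.28393
p₀ = P(outcome | unexposed) = 354/1719 = 0.20593
Under exogeneity alone the bounds on PN are max{0,(p₁−p₀)/p₁} ≤ PN ≤ min{1,(1−p₀)/p₁}.
  lower = (p₁ − p₀)/p₁ = 0.077993 / 0.28393 ≈ 0.2747
  upper = min{1, (1 − p₀)/p₁} = 0.79407 / 0.28393 ≈ 2.7967 → capped at 1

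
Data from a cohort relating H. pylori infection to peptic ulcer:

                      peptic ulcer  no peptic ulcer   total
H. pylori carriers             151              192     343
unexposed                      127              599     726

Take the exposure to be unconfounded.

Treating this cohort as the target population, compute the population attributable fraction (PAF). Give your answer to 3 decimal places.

PAF ≈ 0.327

p₁ = P(outcome | exposed) = 151/343 = 0.44023
p₀ = P(outcome | unexposed) = 127/726 = 0.17493
Exposure prevalence π = 343/1069 = 0.32086; overall risk P(Y=1) = 0.26006.
Under exogeneity, PAF = [P(Y=1) − p₀]/P(Y=1).
PAF = (0.26006 − 0.17493) / 0.26006 ≈ 0.3273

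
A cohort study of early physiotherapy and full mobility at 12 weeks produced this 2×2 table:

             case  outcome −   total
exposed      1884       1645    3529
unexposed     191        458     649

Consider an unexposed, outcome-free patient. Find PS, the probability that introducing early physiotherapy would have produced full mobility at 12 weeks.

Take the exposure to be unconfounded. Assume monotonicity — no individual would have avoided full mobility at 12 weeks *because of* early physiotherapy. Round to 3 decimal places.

p₁ = P(outcome | exposed) = 1884/3529 = 0.53386
p₀ = P(outcome | unexposed) = 191/649 = 0.2943
Under exogeneity and monotonicity, PS = (p₁ − p₀) / (1 − p₀).
PS = (0.53386 − 0.2943) / (1 − 0.2943) = 0.23956 / 0.7057 ≈ 0.3395

PS ≈ 0.339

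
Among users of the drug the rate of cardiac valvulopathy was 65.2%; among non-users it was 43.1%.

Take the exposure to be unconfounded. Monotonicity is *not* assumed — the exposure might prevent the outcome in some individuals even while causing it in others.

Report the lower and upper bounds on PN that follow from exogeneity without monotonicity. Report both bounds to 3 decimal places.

p₁ = 0.652, p₀ = 0.431.
Under exogeneity alone the bounds on PN are max{0,(p₁−p₀)/p₁} ≤ PN ≤ min{1,(1−p₀)/p₁}.
  lower = (p₁ − p₀)/p₁ = 0.221 / 0.652 ≈ 0.3390
  upper = min{1, (1 − p₀)/p₁} = 0.569 / 0.652 ≈ 0.8727

0.339 ≤ PN ≤ 0.873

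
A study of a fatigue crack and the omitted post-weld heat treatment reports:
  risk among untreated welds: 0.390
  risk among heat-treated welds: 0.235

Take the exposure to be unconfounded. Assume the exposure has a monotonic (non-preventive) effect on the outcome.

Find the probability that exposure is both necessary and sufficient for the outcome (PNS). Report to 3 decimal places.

Let p₁ = 0.39, p₀ = 0.235.
Under exogeneity and monotonicity, PNS = p₁ − p₀.
PNS = 0.39 − 0.235 = 0.155

PNS ≈ 0.155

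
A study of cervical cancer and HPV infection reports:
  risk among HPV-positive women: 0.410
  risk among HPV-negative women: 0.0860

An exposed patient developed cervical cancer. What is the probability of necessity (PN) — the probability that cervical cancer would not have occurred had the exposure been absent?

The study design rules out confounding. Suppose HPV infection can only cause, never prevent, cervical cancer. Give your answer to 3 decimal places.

Let p₁ = 0.41, p₀ = 0.086.
Under exogeneity and monotonicity, PN = (p₁ − p₀) / p₁.
PN = (0.41 − 0.086) / 0.41 = 0.324 / 0.41 ≈ 0.7902

PN ≈ 0.790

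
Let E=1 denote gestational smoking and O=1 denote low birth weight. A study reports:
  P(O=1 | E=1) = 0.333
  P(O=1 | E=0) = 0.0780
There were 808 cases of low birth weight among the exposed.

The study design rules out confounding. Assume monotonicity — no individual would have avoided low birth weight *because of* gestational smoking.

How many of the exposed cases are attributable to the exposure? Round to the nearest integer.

Let p₁ = 0.333, p₀ = 0.078.
PN = (p₁ − p₀)/p₁ = (0.333 − 0.078) / 0.333 ≈ 0.76577.
Attributable cases ≈ PN × (exposed cases) = 0.76577 × 808 ≈ 618.74.

about 619 cases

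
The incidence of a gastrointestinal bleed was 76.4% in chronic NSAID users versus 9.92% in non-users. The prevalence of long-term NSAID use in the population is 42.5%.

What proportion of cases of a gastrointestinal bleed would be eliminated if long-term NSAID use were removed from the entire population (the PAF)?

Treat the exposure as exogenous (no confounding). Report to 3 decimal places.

PAF ≈ 0.740

p₁ = 0.764, p₀ = 0.0992.
Overall risk P(Y=1) = π·p₁ + (1−π)·p₀ = 0.425×0.764 + 0.575×0.0992 = 0.38174.
Under exogeneity, PAF = [P(Y=1) − p₀] / P(Y=1).
PAF = (0.38174 − 0.0992) / 0.38174 ≈ 0.7401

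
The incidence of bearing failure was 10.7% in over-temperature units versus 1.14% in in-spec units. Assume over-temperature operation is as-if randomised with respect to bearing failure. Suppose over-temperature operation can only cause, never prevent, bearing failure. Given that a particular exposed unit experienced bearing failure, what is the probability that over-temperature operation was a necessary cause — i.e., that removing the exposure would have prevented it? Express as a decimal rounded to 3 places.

PN ≈ 0.893

p₁ = 0.107, p₀ = 0.0114.
Under exogeneity and monotonicity, PN = (p₁ − p₀) / p₁.
PN = (0.107 − 0.0114) / 0.107 = 0.0956 / 0.107 ≈ 0.8935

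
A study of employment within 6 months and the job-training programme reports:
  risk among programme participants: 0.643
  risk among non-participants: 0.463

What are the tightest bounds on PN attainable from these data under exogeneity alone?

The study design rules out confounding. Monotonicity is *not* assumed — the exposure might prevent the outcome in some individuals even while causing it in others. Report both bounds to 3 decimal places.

Let p₁ = 0.643, p₀ = 0.463.
Under exogeneity alone the bounds on PN are max{0,(p₁−p₀)/p₁} ≤ PN ≤ min{1,(1−p₀)/p₁}.
  lower = (p₁ − p₀)/p₁ = 0.18 / 0.643 ≈ 0.2799
  upper = min{1, (1 − p₀)/p₁} = 0.537 / 0.643 ≈ 0.8351

0.280 ≤ PN ≤ 0.835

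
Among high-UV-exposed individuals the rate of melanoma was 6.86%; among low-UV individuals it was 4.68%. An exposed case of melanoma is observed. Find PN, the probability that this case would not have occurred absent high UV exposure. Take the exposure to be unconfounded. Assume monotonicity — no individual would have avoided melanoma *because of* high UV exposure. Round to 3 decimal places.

PN ≈ 0.318

p₁ = 0.0686, p₀ = 0.0468.
Under exogeneity and monotonicity, PN = (p₁ − p₀) / p₁.
PN = (0.0686 − 0.0468) / 0.0686 = 0.0218 / 0.0686 ≈ 0.3178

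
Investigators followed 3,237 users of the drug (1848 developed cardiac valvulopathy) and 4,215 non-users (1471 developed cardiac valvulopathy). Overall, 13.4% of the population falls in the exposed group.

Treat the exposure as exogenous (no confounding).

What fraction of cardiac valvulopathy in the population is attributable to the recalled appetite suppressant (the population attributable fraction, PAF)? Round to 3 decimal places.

p₁ = P(outcome | exposed) = 1848/3237 = 0.5709
p₀ = P(outcome | unexposed) = 1471/4215 = 0.34899
Overall risk P(Y=1) = π·p₁ + (1−π)·p₀ = 0.134×0.5709 + 0.866×0.34899 = 0.37873.
Under exogeneity, PAF = [P(Y=1) − p₀] / P(Y=1).
PAF = (0.37873 − 0.34899) / 0.37873 ≈ 0.0785

PAF ≈ 0.079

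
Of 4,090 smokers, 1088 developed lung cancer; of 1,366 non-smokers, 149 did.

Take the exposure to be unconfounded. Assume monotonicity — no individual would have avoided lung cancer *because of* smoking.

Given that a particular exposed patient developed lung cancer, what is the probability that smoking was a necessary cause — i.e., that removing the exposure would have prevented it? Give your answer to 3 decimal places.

p₁ = P(outcome | exposed) = 1088/4090 = 0.26601
p₀ = P(outcome | unexposed) = 149/1366 = 0.10908
Under exogeneity and monotonicity, PN = (p₁ − p₀) / p₁.
PN = (0.26601 − 0.10908) / 0.26601 = 0.15694 / 0.26601 ≈ 0.5900

PN ≈ 0.590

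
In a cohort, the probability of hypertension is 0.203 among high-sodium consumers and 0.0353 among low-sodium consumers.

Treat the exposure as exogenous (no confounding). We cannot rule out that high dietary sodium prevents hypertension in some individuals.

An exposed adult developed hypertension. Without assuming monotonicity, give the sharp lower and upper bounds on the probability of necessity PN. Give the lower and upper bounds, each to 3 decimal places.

0.826 ≤ PN ≤ 1.000

Let p₁ = 0.203, p₀ = 0.0353.
Under exogeneity alone the bounds on PN are max{0,(p₁−p₀)/p₁} ≤ PN ≤ min{1,(1−p₀)/p₁}.
  lower = (p₁ − p₀)/p₁ = 0.1677 / 0.203 ≈ 0.8261
  upper = min{1, (1 − p₀)/p₁} = 0.9647 / 0.203 ≈ 4.7522 → capped at 1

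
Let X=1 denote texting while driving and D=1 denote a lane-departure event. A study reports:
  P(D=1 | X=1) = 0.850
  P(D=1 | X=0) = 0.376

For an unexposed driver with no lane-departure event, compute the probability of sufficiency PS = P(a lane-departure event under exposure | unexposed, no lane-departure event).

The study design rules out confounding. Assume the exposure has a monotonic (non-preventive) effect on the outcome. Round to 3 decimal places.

PS ≈ 0.760

Let p₁ = 0.85, p₀ = 0.376.
Under exogeneity and monotonicity, PS = (p₁ − p₀) / (1 − p₀).
PS = (0.85 − 0.376) / (1 − 0.376) = 0.474 / 0.624 ≈ 0.7596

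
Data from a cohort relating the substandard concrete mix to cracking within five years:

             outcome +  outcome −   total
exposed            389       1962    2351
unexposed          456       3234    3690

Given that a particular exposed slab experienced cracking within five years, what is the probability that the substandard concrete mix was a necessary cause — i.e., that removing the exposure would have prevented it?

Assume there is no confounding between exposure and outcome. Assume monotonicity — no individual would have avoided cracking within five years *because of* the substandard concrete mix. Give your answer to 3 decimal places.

PN ≈ 0.253

p₁ = P(outcome | exposed) = 389/2351 = 0.16546
p₀ = P(outcome | unexposed) = 456/3690 = 0.12358
Under exogeneity and monotonicity, PN = (p₁ − p₀)/p₁.
PN = (0.16546 − 0.12358) / 0.16546 ≈ 0.2531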